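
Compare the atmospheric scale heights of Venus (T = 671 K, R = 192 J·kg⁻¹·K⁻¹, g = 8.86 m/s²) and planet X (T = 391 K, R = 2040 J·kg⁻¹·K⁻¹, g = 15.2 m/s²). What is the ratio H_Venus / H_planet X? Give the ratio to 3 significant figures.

H_Venus/H_planet X ≈ 0.277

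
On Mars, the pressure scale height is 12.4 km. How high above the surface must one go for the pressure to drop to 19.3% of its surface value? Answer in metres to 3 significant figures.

Set P/P₀ = exp(−z/H) = 0.193, so z = −H ln(0.193).
−ln(0.193) = 1.6451; z = 12400 × 1.6451 = 20399 m.

z ≈ 20400 m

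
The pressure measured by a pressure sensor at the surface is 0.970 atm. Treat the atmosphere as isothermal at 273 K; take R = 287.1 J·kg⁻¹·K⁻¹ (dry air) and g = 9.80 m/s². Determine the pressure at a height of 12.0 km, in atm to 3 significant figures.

P ≈ 0.216 atm

Scale height: H = RT/g = 287.1 × 273 / 9.80 = 7997.8 m.
Barometric formula: P = P₀ exp(−z/H).
z/H = 12000/7997.8 = 1.5004; exp(−1.5004) = 0.22304.
P = 0.970 × 0.22304 = 0.21635 atm.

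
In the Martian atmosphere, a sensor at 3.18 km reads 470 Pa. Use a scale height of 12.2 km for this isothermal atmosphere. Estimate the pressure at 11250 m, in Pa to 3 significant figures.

Between two levels, P₂ = P₁ exp(−Δz/H) with Δz = z₂ − z₁.
Δz = 11250 − 3180.0 = 8070.0 m; Δz/H = 8070.0/12200 = 0.66148.
P₂ = 470 × exp(−0.66148) = 470 × 0.51609 = 242.56 Pa.

P ≈ 243 Pa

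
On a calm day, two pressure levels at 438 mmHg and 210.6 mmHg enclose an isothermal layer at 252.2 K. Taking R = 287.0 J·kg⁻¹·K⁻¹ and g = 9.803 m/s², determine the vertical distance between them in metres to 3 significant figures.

Δz ≈ 5410 m

Hypsometric equation: Δz = (R T̄/g) ln(P₁/P₂).
R T̄/g = 287.0 × 252.2 / 9.803 = 7383.6 m.
ln(438/210.6) = ln(2.0798) = 0.73227.
Δz = 7383.6 × 0.73227 = 5406.8 m.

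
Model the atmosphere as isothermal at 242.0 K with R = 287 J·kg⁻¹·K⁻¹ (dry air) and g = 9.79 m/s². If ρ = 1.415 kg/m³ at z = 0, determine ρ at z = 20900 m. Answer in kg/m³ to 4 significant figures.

Scale height: H = RT/g = 287 × 242.0 / 9.79 = 7094.4 m.
In an isothermal atmosphere, density decays like pressure: ρ = ρ₀ exp(−z/H).
z/H = 20900/7094.4 = 2.9460; exp(−2.9460) = 0.052549.
ρ = 1.415 × 0.052549 = 0.074357 kg/m³.

ρ ≈ 0.07436 kg/m³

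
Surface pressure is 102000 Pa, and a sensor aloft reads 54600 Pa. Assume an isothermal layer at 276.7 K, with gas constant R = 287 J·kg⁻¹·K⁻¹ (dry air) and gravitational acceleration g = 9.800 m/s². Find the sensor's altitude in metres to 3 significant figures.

z ≈ 5060 m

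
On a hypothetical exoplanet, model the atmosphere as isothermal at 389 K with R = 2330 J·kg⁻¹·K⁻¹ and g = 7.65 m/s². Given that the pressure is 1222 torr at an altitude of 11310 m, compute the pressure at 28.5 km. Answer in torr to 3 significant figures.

P ≈ 1060 torr

Scale height: H = RT/g = 2330 × 389 / 7.65 = 118480 m.
Between two levels, P₂ = P₁ exp(−Δz/H) with Δz = z₂ − z₁.
Δz = 28500 − 11310 = 17190 m; Δz/H = 17190/118480 = 0.14509.
P₂ = 1222 × exp(−0.14509) = 1222 × 0.86494 = 1057.0 torr.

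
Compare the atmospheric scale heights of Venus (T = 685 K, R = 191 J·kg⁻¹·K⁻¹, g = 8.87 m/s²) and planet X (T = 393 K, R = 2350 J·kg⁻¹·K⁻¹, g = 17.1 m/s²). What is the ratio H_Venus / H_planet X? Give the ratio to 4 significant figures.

H = RT/g for each body.
H_Venus = 191 × 685 / 8.87 = 14750 m.
H_planet X = 2350 × 393 / 17.1 = 54009 m.
H_Venus/H_planet X = 14750/54009 = 0.27310.

H_Venus/H_planet X ≈ 0.2731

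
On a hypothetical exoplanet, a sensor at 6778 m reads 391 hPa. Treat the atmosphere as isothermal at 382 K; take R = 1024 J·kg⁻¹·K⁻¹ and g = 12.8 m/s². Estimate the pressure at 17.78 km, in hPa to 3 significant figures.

Scale height: H = RT/g = 1024 × 382 / 12.8 = 30560 m.
Between two levels, P₂ = P₁ exp(−Δz/H) with Δz = z₂ − z₁.
Δz = 17780 − 6778.0 = 11002 m; Δz/H = 11002/30560 = 0.36001.
P₂ = 391 × exp(−0.36001) = 391 × 0.69767 = 272.79 hPa.

P ≈ 273 hPa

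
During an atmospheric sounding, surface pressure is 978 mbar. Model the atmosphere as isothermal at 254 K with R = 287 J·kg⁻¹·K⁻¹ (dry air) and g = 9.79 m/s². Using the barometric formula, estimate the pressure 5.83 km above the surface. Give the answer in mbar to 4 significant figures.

Scale height: H = RT/g = 287 × 254 / 9.79 = 7446.2 m.
Barometric formula: P = P₀ exp(−z/H).
z/H = 5830.0/7446.2 = 0.78295; exp(−0.78295) = 0.45706.
P = 978 × 0.45706 = 447.00 mbar.

P ≈ 447.0 mbar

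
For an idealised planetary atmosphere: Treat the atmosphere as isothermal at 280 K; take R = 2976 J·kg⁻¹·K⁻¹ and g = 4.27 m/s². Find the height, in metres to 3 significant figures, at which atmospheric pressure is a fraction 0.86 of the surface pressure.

Scale height: H = RT/g = 2976 × 280 / 4.27 = 195150 m.
Set P/P₀ = exp(−z/H) = 0.86, so z = −H ln(0.86).
−ln(0.86) = 0.15082; z = 195150 × 0.15082 = 29433 m.

z ≈ 29400 m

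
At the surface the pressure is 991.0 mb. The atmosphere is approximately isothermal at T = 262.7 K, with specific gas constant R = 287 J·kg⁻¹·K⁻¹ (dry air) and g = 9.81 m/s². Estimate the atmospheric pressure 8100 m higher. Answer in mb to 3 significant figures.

Scale height: H = RT/g = 287 × 262.7 / 9.81 = 7685.5 m.
Barometric formula: P = P₀ exp(−z/H).
z/H = 8100.0/7685.5 = 1.0539; exp(−1.0539) = 0.34858.
P = 991.0 × 0.34858 = 345.44 mb.

P ≈ 345 mb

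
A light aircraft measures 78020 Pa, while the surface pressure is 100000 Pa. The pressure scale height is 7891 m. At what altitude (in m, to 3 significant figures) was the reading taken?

z ≈ 1960 m

Invert the barometric formula: z = H ln(P₀/P).
P₀/P = 100000/78020 = 1.2817; ln(1.2817) = 0.24819.
z = 7891.0 × 0.24819 = 1958.5 m.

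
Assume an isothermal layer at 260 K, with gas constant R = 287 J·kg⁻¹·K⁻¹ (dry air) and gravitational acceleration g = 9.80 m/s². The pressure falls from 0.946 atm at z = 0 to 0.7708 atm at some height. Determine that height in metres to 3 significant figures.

Scale height: H = RT/g = 287 × 260 / 9.80 = 7614.3 m.
Invert the barometric formula: z = H ln(P₀/P).
P₀/P = 0.946/0.7708 = 1.2273; ln(1.2273) = 0.20482.
z = 7614.3 × 0.20482 = 1559.6 m.

z ≈ 1560 m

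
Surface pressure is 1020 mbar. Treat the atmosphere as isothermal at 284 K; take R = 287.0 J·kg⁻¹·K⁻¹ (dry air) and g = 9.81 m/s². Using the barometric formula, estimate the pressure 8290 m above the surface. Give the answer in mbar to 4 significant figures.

Scale height: H = RT/g = 287.0 × 284 / 9.81 = 8308.7 m.
Barometric formula: P = P₀ exp(−z/H).
z/H = 8290.0/8308.7 = 0.99775; exp(−0.99775) = 0.36871.
P = 1020 × 0.36871 = 376.08 mbar.

P ≈ 376.1 mbar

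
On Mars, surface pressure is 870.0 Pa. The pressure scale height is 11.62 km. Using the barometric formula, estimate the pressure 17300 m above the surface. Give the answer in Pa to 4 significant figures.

P ≈ 196.3 Pa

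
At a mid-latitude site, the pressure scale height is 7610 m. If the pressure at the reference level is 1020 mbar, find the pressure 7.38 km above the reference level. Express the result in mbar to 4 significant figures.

Barometric formula: P = P₀ exp(−z/H).
z/H = 7380.0/7610.0 = 0.96978; exp(−0.96978) = 0.37917.
P = 1020 × 0.37917 = 386.75 mbar.

P ≈ 386.8 mbar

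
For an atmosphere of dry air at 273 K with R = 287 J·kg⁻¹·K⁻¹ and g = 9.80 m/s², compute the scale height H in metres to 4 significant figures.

H ≈ 7995 m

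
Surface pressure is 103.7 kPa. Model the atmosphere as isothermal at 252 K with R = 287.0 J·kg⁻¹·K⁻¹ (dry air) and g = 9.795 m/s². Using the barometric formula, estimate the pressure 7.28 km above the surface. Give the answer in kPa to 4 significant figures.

Scale height: H = RT/g = 287.0 × 252 / 9.795 = 7383.8 m.
Barometric formula: P = P₀ exp(−z/H).
z/H = 7280.0/7383.8 = 0.98594; exp(−0.98594) = 0.37309.
P = 103.7 × 0.37309 = 38.689 kPa.

P ≈ 38.69 kPa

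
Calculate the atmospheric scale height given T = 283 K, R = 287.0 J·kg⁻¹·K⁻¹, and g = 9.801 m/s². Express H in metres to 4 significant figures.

The scale height of an isothermal atmosphere is H = RT/g.
H = 287.0 × 283 / 9.801 = 81221/9.801 = 8287.0 m.

H ≈ 8287 m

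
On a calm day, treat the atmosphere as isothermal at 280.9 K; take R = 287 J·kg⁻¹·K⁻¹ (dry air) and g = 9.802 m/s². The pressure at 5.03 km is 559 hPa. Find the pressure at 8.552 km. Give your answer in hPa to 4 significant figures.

Scale height: H = RT/g = 287 × 280.9 / 9.802 = 8224.7 m.
Between two levels, P₂ = P₁ exp(−Δz/H) with Δz = z₂ − z₁.
Δz = 8552.0 − 5030.0 = 3522.0 m; Δz/H = 3522.0/8224.7 = 0.42822.
P₂ = 559 × exp(−0.42822) = 559 × 0.65167 = 364.28 hPa.

P ≈ 364.3 hPa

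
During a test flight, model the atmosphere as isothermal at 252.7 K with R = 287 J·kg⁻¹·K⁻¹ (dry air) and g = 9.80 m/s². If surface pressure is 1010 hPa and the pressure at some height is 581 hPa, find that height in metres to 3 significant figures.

z ≈ 4090 m

Scale height: H = RT/g = 287 × 252.7 / 9.80 = 7400.5 m.
Invert the barometric formula: z = H ln(P₀/P).
P₀/P = 1010/581 = 1.7384; ln(1.7384) = 0.55297.
z = 7400.5 × 0.55297 = 4092.3 m.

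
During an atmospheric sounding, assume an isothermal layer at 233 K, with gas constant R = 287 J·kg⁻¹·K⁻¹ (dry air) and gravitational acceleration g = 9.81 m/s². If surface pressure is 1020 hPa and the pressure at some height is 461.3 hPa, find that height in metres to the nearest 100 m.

z ≈ 5400 m

Scale height: H = RT/g = 287 × 233 / 9.81 = 6816.6 m.
Invert the barometric formula: z = H ln(P₀/P).
P₀/P = 1020/461.3 = 2.2111; ln(2.2111) = 0.79349.
z = 6816.6 × 0.79349 = 5408.9 m.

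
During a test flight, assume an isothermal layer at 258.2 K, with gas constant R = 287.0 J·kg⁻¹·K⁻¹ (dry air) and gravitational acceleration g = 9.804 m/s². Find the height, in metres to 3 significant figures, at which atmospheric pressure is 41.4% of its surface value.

z ≈ 6670 m

Scale height: H = RT/g = 287.0 × 258.2 / 9.804 = 7558.5 m.
Set P/P₀ = exp(−z/H) = 0.414, so z = −H ln(0.414).
−ln(0.414) = 0.88189; z = 7558.5 × 0.88189 = 6665.8 m.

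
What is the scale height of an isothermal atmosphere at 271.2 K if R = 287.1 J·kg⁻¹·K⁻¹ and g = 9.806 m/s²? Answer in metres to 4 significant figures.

The scale height of an isothermal atmosphere is H = RT/g.
H = 287.1 × 271.2 / 9.806 = 77862/9.806 = 7940.2 m.

H ≈ 7940 m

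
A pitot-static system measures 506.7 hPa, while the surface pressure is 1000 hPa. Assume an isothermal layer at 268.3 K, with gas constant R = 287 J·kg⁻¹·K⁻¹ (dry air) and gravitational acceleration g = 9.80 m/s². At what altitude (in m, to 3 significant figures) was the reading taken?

Scale height: H = RT/g = 287 × 268.3 / 9.80 = 7857.4 m.
Invert the barometric formula: z = H ln(P₀/P).
P₀/P = 1000/506.7 = 1.9736; ln(1.9736) = 0.67986.
z = 7857.4 × 0.67986 = 5341.9 m.

z ≈ 5340 m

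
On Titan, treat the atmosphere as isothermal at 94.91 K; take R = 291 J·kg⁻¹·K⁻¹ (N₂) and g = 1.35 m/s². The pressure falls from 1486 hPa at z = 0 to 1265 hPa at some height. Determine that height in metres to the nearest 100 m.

z ≈ 3300 m

Scale height: H = RT/g = 291 × 94.91 / 1.35 = 20458 m.
Invert the barometric formula: z = H ln(P₀/P).
P₀/P = 1486/1265 = 1.1747; ln(1.1747) = 0.16101.
z = 20458 × 0.16101 = 3293.9 m.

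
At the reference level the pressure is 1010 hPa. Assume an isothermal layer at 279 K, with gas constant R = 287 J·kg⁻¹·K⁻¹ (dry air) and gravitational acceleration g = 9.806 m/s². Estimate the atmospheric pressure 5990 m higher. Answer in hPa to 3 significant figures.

P ≈ 485 hPa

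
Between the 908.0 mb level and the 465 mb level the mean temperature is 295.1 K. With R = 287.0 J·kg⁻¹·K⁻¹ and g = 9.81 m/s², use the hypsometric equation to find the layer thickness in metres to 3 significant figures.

Δz ≈ 5780 m

Hypsometric equation: Δz = (R T̄/g) ln(P₁/P₂).
R T̄/g = 287.0 × 295.1 / 9.81 = 8633.4 m.
ln(908.0/465) = ln(1.9527) = 0.66921.
Δz = 8633.4 × 0.66921 = 5777.6 m.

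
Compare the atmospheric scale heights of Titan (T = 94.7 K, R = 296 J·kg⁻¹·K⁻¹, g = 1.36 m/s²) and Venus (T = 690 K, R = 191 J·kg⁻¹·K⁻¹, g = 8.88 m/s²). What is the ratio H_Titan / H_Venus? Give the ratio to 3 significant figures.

H = RT/g for each body.
H_Titan = 296 × 94.7 / 1.36 = 20611 m.
H_Venus = 191 × 690 / 8.88 = 14841 m.
H_Titan/H_Venus = 20611/14841 = 1.3888.

H_Titan/H_Venus ≈ 1.39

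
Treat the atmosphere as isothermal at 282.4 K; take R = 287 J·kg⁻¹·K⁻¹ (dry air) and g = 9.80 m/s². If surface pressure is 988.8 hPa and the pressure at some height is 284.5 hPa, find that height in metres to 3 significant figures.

z ≈ 10300 m

Scale height: H = RT/g = 287 × 282.4 / 9.80 = 8270.3 m.
Invert the barometric formula: z = H ln(P₀/P).
P₀/P = 988.8/284.5 = 3.4756; ln(3.4756) = 1.2458.
z = 8270.3 × 1.2458 = 10303 m.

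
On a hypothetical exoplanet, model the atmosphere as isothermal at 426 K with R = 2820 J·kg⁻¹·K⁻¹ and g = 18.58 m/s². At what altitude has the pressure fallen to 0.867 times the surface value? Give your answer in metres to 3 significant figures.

z ≈ 9230 m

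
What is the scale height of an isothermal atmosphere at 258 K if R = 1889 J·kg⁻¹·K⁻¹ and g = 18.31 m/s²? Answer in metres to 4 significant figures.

H ≈ 26620 m

The scale height of an isothermal atmosphere is H = RT/g.
H = 1889 × 258 / 18.31 = 487360/18.31 = 26617 m.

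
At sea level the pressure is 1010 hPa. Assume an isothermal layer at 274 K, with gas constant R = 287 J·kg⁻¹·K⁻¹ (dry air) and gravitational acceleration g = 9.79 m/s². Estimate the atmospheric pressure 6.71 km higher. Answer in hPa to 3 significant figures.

Scale height: H = RT/g = 287 × 274 / 9.79 = 8032.5 m.
Barometric formula: P = P₀ exp(−z/H).
z/H = 6710.0/8032.5 = 0.83536; exp(−0.83536) = 0.43372.
P = 1010 × 0.43372 = 438.06 hPa.

P ≈ 438 hPa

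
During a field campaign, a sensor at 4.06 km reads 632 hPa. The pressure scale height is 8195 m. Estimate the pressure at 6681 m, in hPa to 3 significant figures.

P ≈ 459 hPa

Between two levels, P₂ = P₁ exp(−Δz/H) with Δz = z₂ − z₁.
Δz = 6681.0 − 4060.0 = 2621.0 m; Δz/H = 2621.0/8195.0 = 0.31983.
P₂ = 632 × exp(−0.31983) = 632 × 0.72627 = 459.00 hPa.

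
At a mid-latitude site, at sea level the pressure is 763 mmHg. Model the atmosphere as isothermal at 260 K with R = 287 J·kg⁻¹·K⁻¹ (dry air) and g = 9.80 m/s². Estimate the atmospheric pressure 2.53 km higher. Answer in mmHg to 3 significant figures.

Scale height: H = RT/g = 287 × 260 / 9.80 = 7614.3 m.
Barometric formula: P = P₀ exp(−z/H).
z/H = 2530.0/7614.3 = 0.33227; exp(−0.33227) = 0.71729.
P = 763 × 0.71729 = 547.29 mmHg.

P ≈ 547 mmHg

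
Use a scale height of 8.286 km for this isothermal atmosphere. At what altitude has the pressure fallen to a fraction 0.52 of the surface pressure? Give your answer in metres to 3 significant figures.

z ≈ 5420 m

Set P/P₀ = exp(−z/H) = 0.52, so z = −H ln(0.52).
−ln(0.52) = 0.65393; z = 8286.0 × 0.65393 = 5418.5 m.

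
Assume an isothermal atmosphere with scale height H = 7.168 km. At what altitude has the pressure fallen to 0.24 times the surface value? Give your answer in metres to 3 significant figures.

Set P/P₀ = exp(−z/H) = 0.24, so z = −H ln(0.24).
−ln(0.24) = 1.4271; z = 7168.0 × 1.4271 = 10229 m.

z ≈ 10200 m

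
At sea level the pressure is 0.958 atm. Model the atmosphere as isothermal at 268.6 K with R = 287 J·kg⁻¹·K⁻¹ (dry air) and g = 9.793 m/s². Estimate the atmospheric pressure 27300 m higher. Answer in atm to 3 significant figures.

P ≈ 0.0299 atm

Scale height: H = RT/g = 287 × 268.6 / 9.793 = 7871.8 m.
Barometric formula: P = P₀ exp(−z/H).
z/H = 27300/7871.8 = 3.4681; exp(−3.4681) = 0.031176.
P = 0.958 × 0.031176 = 0.029867 atm.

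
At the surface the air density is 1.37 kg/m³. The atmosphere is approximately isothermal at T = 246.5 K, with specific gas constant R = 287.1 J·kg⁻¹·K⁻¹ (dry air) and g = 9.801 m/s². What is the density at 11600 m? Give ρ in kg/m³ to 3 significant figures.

ρ ≈ 0.275 kg/m³

Scale height: H = RT/g = 287.1 × 246.5 / 9.801 = 7220.7 m.
In an isothermal atmosphere, density decays like pressure: ρ = ρ₀ exp(−z/H).
z/H = 11600/7220.7 = 1.6065; exp(−1.6065) = 0.20059.
ρ = 1.37 × 0.20059 = 0.27481 kg/m³.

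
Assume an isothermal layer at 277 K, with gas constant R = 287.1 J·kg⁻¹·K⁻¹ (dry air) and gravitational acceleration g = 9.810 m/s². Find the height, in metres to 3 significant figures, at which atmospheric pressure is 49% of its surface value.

Scale height: H = RT/g = 287.1 × 277 / 9.810 = 8106.7 m.
Set P/P₀ = exp(−z/H) = 0.49, so z = −H ln(0.49).
−ln(0.49) = 0.71335; z = 8106.7 × 0.71335 = 5782.9 m.

z ≈ 5780 m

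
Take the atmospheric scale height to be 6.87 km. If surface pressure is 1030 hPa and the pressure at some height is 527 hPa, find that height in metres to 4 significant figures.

z ≈ 4604 m

Invert the barometric formula: z = H ln(P₀/P).
P₀/P = 1030/527 = 1.9545; ln(1.9545) = 0.67013.
z = 6870.0 × 0.67013 = 4603.8 m.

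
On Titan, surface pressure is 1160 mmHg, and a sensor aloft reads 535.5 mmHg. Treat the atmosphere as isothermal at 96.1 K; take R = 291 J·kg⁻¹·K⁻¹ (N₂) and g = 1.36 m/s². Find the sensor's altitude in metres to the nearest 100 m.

Scale height: H = RT/g = 291 × 96.1 / 1.36 = 20563 m.
Invert the barometric formula: z = H ln(P₀/P).
P₀/P = 1160/535.5 = 2.1662; ln(2.1662) = 0.77297.
z = 20563 × 0.77297 = 15895 m.

z ≈ 15900 m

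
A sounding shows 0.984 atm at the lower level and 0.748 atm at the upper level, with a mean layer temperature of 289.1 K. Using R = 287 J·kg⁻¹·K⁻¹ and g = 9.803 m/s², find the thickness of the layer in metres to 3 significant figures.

Δz ≈ 2320 m

Hypsometric equation: Δz = (R T̄/g) ln(P₁/P₂).
R T̄/g = 287 × 289.1 / 9.803 = 8463.9 m.
ln(0.984/0.748) = ln(1.3155) = 0.27422.
Δz = 8463.9 × 0.27422 = 2321.0 m.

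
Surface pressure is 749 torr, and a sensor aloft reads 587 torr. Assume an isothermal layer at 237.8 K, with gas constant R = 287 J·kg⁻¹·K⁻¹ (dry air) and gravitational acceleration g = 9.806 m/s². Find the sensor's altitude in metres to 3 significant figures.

Scale height: H = RT/g = 287 × 237.8 / 9.806 = 6959.9 m.
Invert the barometric formula: z = H ln(P₀/P).
P₀/P = 749/587 = 1.2760; ln(1.2760) = 0.24373.
z = 6959.9 × 0.24373 = 1696.3 m.

z ≈ 1700 m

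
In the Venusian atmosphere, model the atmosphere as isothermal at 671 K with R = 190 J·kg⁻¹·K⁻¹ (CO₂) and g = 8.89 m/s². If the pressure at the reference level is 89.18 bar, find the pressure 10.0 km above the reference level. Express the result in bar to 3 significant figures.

P ≈ 44.4 bar

Scale height: H = RT/g = 190 × 671 / 8.89 = 14341 m.
Barometric formula: P = P₀ exp(−z/H).
z/H = 10000/14341 = 0.69730; exp(−0.69730) = 0.49793.
P = 89.18 × 0.49793 = 44.405 bar.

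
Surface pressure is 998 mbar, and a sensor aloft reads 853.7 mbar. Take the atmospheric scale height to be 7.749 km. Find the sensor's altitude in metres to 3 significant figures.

z ≈ 1210 m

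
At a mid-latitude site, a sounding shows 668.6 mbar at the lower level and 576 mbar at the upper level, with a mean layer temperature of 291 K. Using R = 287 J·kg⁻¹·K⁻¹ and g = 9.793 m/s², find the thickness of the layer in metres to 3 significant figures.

Hypsometric equation: Δz = (R T̄/g) ln(P₁/P₂).
R T̄/g = 287 × 291 / 9.793 = 8528.2 m.
ln(668.6/576) = ln(1.1608) = 0.14911.
Δz = 8528.2 × 0.14911 = 1271.6 m.

Δz ≈ 1270 m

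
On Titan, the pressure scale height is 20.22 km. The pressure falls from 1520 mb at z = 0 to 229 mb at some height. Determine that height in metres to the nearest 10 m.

z ≈ 38270 m

Invert the barometric formula: z = H ln(P₀/P).
P₀/P = 1520/229 = 6.6376; ln(6.6376) = 1.8928.
z = 20220 × 1.8928 = 38272 m.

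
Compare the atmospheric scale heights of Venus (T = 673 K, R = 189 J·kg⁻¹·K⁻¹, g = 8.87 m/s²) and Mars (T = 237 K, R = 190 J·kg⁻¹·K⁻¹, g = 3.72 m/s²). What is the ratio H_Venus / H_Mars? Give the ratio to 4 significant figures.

H_Venus/H_Mars ≈ 1.185

H = RT/g for each body.
H_Venus = 189 × 673 / 8.87 = 14340 m.
H_Mars = 190 × 237 / 3.72 = 12105 m.
H_Venus/H_Mars = 14340/12105 = 1.1846.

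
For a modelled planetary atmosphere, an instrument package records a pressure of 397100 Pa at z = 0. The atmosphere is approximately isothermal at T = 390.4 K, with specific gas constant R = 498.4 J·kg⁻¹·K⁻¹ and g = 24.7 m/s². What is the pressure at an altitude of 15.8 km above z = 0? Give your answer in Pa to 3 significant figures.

Scale height: H = RT/g = 498.4 × 390.4 / 24.7 = 7877.5 m.
Barometric formula: P = P₀ exp(−z/H).
z/H = 15800/7877.5 = 2.0057; exp(−2.0057) = 0.13457.
P = 397100 × 0.13457 = 53438 Pa.

P ≈ 53400 Pa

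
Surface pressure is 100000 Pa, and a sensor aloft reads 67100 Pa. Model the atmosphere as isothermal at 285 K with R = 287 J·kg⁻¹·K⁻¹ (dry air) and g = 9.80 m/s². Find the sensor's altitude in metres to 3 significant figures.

z ≈ 3330 m

Scale height: H = RT/g = 287 × 285 / 9.80 = 8346.4 m.
Invert the barometric formula: z = H ln(P₀/P).
P₀/P = 100000/67100 = 1.4903; ln(1.4903) = 0.39898.
z = 8346.4 × 0.39898 = 3330.0 m.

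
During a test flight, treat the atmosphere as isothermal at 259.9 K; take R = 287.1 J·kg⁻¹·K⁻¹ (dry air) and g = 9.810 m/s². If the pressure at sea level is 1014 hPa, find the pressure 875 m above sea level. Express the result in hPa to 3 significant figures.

P ≈ 904 hPa

Scale height: H = RT/g = 287.1 × 259.9 / 9.810 = 7606.2 m.
Barometric formula: P = P₀ exp(−z/H).
z/H = 875.00/7606.2 = 0.11504; exp(−0.11504) = 0.89133.
P = 1014 × 0.89133 = 903.81 hPa.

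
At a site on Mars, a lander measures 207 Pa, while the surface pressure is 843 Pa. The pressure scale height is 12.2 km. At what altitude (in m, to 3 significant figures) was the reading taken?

Invert the barometric formula: z = H ln(P₀/P).
P₀/P = 843/207 = 4.0725; ln(4.0725) = 1.4043.
z = 12200 × 1.4043 = 17132 m.

z ≈ 17100 m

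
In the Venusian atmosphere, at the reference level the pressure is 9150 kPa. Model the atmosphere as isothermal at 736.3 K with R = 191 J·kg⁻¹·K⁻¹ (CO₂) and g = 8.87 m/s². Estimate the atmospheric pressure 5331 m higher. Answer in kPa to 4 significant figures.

P ≈ 6537 kPa

Scale height: H = RT/g = 191 × 736.3 / 8.87 = 15855 m.
Barometric formula: P = P₀ exp(−z/H).
z/H = 5331.0/15855 = 0.33623; exp(−0.33623) = 0.71446.
P = 9150 × 0.71446 = 6537.3 kPa.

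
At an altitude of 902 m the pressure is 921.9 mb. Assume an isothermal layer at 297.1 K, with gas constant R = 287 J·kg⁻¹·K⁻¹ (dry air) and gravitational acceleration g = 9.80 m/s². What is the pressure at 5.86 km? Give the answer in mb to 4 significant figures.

P ≈ 521.4 mb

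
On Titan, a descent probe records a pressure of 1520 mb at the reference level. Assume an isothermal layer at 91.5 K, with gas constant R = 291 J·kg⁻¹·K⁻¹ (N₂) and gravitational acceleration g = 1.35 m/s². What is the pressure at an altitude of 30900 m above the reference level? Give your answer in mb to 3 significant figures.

P ≈ 317 mb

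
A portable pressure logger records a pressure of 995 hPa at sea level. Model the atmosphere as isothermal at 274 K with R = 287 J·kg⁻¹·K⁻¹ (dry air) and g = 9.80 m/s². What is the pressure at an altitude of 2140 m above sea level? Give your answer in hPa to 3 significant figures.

P ≈ 762 hPa

Scale height: H = RT/g = 287 × 274 / 9.80 = 8024.3 m.
Barometric formula: P = P₀ exp(−z/H).
z/H = 2140.0/8024.3 = 0.26669; exp(−0.26669) = 0.76591.
P = 995 × 0.76591 = 762.08 hPa.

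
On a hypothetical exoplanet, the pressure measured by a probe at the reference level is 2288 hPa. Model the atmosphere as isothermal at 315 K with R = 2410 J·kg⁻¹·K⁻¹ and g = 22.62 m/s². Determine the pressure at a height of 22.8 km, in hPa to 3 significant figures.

P ≈ 1160 hPa

Scale height: H = RT/g = 2410 × 315 / 22.62 = 33561 m.
Barometric formula: P = P₀ exp(−z/H).
z/H = 22800/33561 = 0.67936; exp(−0.67936) = 0.50694.
P = 2288 × 0.50694 = 1159.9 hPa.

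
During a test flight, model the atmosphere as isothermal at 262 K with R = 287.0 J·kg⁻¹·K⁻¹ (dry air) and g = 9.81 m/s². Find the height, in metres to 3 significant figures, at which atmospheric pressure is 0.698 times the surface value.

z ≈ 2760 m

Scale height: H = RT/g = 287.0 × 262 / 9.81 = 7665.0 m.
Set P/P₀ = exp(−z/H) = 0.698, so z = −H ln(0.698).
−ln(0.698) = 0.35954; z = 7665.0 × 0.35954 = 2755.9 m.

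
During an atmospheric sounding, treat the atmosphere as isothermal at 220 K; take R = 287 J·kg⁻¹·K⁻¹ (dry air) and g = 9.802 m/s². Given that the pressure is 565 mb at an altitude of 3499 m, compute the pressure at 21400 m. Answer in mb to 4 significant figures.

P ≈ 35.09 mb

Scale height: H = RT/g = 287 × 220 / 9.802 = 6441.5 m.
Between two levels, P₂ = P₁ exp(−Δz/H) with Δz = z₂ − z₁.
Δz = 21400 − 3499.0 = 17901 m; Δz/H = 17901/6441.5 = 2.7790.
P₂ = 565 × exp(−2.7790) = 565 × 0.062101 = 35.087 mb.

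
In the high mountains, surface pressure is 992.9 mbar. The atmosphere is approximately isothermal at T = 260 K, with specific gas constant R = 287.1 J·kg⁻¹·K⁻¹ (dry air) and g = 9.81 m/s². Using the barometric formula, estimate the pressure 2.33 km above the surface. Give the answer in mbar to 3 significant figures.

P ≈ 731 mbar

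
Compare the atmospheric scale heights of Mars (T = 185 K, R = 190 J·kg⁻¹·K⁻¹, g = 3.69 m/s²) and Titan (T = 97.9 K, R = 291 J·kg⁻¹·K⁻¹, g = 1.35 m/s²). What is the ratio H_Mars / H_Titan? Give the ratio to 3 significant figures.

H_Mars/H_Titan ≈ 0.451

H = RT/g for each body.
H_Mars = 190 × 185 / 3.69 = 9525.7 m.
H_Titan = 291 × 97.9 / 1.35 = 21103 m.
H_Mars/H_Titan = 9525.7/21103 = 0.45139.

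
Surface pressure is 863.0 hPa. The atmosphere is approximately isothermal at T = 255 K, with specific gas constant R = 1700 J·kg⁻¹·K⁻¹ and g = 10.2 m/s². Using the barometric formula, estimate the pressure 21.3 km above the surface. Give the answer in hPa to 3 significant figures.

P ≈ 523 hPa

Scale height: H = RT/g = 1700 × 255 / 10.2 = 42500 m.
Barometric formula: P = P₀ exp(−z/H).
z/H = 21300/42500 = 0.50118; exp(−0.50118) = 0.60582.
P = 863.0 × 0.60582 = 522.82 hPa.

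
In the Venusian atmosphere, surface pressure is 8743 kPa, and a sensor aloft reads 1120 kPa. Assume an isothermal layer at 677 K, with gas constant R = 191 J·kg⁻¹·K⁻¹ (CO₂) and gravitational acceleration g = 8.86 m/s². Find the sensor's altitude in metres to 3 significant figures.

Scale height: H = RT/g = 191 × 677 / 8.86 = 14594 m.
Invert the barometric formula: z = H ln(P₀/P).
P₀/P = 8743/1120 = 7.8063; ln(7.8063) = 2.0549.
z = 14594 × 2.0549 = 29989 m.

z ≈ 30000 m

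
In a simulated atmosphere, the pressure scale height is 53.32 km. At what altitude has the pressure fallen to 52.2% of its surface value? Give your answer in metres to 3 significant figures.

z ≈ 34700 m

Set P/P₀ = exp(−z/H) = 0.522, so z = −H ln(0.522).
−ln(0.522) = 0.65009; z = 53320 × 0.65009 = 34663 m.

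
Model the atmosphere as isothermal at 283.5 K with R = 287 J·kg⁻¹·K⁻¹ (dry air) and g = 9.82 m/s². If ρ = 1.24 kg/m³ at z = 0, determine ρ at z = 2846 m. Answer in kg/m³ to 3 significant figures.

Scale height: H = RT/g = 287 × 283.5 / 9.82 = 8285.6 m.
In an isothermal atmosphere, density decays like pressure: ρ = ρ₀ exp(−z/H).
z/H = 2846.0/8285.6 = 0.34349; exp(−0.34349) = 0.70929.
ρ = 1.24 × 0.70929 = 0.87952 kg/m³.

ρ ≈ 0.880 kg/m³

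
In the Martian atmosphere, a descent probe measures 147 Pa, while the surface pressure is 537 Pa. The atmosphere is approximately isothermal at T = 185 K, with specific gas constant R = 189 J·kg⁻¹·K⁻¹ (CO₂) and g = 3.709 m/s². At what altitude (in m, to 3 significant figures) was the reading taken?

Scale height: H = RT/g = 189 × 185 / 3.709 = 9427.1 m.
Invert the barometric formula: z = H ln(P₀/P).
P₀/P = 537/147 = 3.6531; ln(3.6531) = 1.2956.
z = 9427.1 × 1.2956 = 12214 m.

z ≈ 12200 m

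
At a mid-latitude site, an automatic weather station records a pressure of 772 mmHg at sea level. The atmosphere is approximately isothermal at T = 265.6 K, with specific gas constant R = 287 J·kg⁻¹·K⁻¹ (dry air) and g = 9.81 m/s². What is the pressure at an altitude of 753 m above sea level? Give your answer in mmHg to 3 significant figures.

Scale height: H = RT/g = 287 × 265.6 / 9.81 = 7770.4 m.
Barometric formula: P = P₀ exp(−z/H).
z/H = 753.00/7770.4 = 0.096906; exp(−0.096906) = 0.90764.
P = 772 × 0.90764 = 700.70 mmHg.

P ≈ 701 mmHg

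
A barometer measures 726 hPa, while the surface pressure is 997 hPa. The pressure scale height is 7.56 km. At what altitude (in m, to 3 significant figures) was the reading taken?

z ≈ 2400 m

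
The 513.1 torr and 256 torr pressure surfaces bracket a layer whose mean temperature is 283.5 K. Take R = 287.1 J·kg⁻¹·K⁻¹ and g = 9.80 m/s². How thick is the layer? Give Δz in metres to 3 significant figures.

Δz ≈ 5770 m

Hypsometric equation: Δz = (R T̄/g) ln(P₁/P₂).
R T̄/g = 287.1 × 283.5 / 9.80 = 8305.4 m.
ln(513.1/256) = ln(2.0043) = 0.69529.
Δz = 8305.4 × 0.69529 = 5774.7 m.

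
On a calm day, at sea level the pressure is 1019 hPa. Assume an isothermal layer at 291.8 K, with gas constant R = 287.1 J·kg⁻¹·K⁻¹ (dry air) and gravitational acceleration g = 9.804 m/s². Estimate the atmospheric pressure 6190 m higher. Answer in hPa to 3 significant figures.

Scale height: H = RT/g = 287.1 × 291.8 / 9.804 = 8545.1 m.
Barometric formula: P = P₀ exp(−z/H).
z/H = 6190.0/8545.1 = 0.72439; exp(−0.72439) = 0.48462.
P = 1019 × 0.48462 = 493.83 hPa.

P ≈ 494 hPa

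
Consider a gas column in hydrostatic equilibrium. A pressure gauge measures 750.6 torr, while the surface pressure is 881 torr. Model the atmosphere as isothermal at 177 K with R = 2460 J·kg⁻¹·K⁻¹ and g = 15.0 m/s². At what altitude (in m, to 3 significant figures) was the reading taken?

Scale height: H = RT/g = 2460 × 177 / 15.0 = 29028 m.
Invert the barometric formula: z = H ln(P₀/P).
P₀/P = 881/750.6 = 1.1737; ln(1.1737) = 0.16016.
z = 29028 × 0.16016 = 4649.1 m.

z ≈ 4650 m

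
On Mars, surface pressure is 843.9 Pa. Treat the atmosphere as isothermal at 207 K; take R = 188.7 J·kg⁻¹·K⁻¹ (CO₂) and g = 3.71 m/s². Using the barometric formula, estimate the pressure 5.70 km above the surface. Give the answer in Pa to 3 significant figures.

Scale height: H = RT/g = 188.7 × 207 / 3.71 = 10529 m.
Barometric formula: P = P₀ exp(−z/H).
z/H = 5700.0/10529 = 0.54136; exp(−0.54136) = 0.58196.
P = 843.9 × 0.58196 = 491.12 Pa.

P ≈ 491 Pa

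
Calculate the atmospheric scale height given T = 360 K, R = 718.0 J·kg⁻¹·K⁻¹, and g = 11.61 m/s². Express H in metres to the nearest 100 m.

H ≈ 22300 m

The scale height of an isothermal atmosphere is H = RT/g.
H = 718.0 × 360 / 11.61 = 258480/11.61 = 22264 m.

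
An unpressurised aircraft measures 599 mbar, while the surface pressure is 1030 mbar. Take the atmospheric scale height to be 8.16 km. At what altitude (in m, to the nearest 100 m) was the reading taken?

Invert the barometric formula: z = H ln(P₀/P).
P₀/P = 1030/599 = 1.7195; ln(1.7195) = 0.54203.
z = 8160.0 × 0.54203 = 4423.0 m.

z ≈ 4400 m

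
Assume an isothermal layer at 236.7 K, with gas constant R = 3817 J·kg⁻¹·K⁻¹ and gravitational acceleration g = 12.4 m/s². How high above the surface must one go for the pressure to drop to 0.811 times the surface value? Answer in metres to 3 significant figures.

z ≈ 15300 m

Scale height: H = RT/g = 3817 × 236.7 / 12.4 = 72862 m.
Set P/P₀ = exp(−z/H) = 0.811, so z = −H ln(0.811).
−ln(0.811) = 0.20949; z = 72862 × 0.20949 = 15264 m.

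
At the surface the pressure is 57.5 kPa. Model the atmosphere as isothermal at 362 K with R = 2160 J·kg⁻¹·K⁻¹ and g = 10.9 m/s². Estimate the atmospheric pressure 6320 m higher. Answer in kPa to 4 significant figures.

P ≈ 52.65 kPa

Scale height: H = RT/g = 2160 × 362 / 10.9 = 71736 m.
Barometric formula: P = P₀ exp(−z/H).
z/H = 6320.0/71736 = 0.088101; exp(−0.088101) = 0.91567.
P = 57.5 × 0.91567 = 52.651 kPa.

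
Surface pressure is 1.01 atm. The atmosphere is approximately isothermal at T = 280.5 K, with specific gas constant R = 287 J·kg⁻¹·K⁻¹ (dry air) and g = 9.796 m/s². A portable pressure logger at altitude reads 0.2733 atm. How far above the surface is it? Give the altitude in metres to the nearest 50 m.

z ≈ 10750 m

Scale height: H = RT/g = 287 × 280.5 / 9.796 = 8218.0 m.
Invert the barometric formula: z = H ln(P₀/P).
P₀/P = 1.01/0.2733 = 3.6956; ln(3.6956) = 1.3071.
z = 8218.0 × 1.3071 = 10742 m.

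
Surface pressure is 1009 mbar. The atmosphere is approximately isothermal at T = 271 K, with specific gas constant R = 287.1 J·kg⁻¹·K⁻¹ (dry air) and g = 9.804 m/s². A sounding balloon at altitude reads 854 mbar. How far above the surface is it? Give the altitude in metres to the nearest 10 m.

z ≈ 1320 m

Scale height: H = RT/g = 287.1 × 271 / 9.804 = 7936.0 m.
Invert the barometric formula: z = H ln(P₀/P).
P₀/P = 1009/854 = 1.1815; ln(1.1815) = 0.16678.
z = 7936.0 × 0.16678 = 1323.6 m.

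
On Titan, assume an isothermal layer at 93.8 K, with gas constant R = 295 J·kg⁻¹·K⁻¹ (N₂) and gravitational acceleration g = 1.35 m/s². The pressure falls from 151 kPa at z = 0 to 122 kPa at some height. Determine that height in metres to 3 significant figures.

z ≈ 4370 m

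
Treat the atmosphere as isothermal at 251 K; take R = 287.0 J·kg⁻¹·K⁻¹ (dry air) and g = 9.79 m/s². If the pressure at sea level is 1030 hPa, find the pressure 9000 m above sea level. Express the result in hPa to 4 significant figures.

P ≈ 303.1 hPa

Scale height: H = RT/g = 287.0 × 251 / 9.79 = 7358.2 m.
Barometric formula: P = P₀ exp(−z/H).
z/H = 9000.0/7358.2 = 1.2231; exp(−1.2231) = 0.29432.
P = 1030 × 0.29432 = 303.15 hPa.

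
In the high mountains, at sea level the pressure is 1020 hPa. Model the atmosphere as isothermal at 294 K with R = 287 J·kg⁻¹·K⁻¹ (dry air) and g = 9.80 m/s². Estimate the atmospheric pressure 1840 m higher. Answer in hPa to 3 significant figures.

P ≈ 824 hPa

Scale height: H = RT/g = 287 × 294 / 9.80 = 8610.0 m.
Barometric formula: P = P₀ exp(−z/H).
z/H = 1840.0/8610.0 = 0.21370; exp(−0.21370) = 0.80759.
P = 1020 × 0.80759 = 823.74 hPa.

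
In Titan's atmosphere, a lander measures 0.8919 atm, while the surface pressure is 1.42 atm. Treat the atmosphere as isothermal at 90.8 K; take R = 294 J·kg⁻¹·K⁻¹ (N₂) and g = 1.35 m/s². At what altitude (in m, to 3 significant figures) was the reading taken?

Scale height: H = RT/g = 294 × 90.8 / 1.35 = 19774 m.
Invert the barometric formula: z = H ln(P₀/P).
P₀/P = 1.42/0.8919 = 1.5921; ln(1.5921) = 0.46505.
z = 19774 × 0.46505 = 9195.9 m.

z ≈ 9200 m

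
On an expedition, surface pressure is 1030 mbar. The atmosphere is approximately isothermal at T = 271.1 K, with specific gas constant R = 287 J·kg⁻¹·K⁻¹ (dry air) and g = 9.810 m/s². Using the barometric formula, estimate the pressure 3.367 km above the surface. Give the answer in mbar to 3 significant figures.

Scale height: H = RT/g = 287 × 271.1 / 9.810 = 7931.3 m.
Barometric formula: P = P₀ exp(−z/H).
z/H = 3367.0/7931.3 = 0.42452; exp(−0.42452) = 0.65408.
P = 1030 × 0.65408 = 673.70 mbar.

P ≈ 674 mbar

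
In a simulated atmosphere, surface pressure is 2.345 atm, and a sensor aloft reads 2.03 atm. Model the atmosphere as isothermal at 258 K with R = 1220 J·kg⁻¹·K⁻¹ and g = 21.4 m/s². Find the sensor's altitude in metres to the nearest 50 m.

Scale height: H = RT/g = 1220 × 258 / 21.4 = 14708 m.
Invert the barometric formula: z = H ln(P₀/P).
P₀/P = 2.345/2.03 = 1.1552; ln(1.1552) = 0.14427.
z = 14708 × 0.14427 = 2121.9 m.

z ≈ 2100 m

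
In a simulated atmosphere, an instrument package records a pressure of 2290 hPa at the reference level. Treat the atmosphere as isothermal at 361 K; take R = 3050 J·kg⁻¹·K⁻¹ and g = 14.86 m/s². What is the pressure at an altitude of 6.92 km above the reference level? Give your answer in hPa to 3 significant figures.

P ≈ 2090 hPa

Scale height: H = RT/g = 3050 × 361 / 14.86 = 74095 m.
Barometric formula: P = P₀ exp(−z/H).
z/H = 6920.0/74095 = 0.093394; exp(−0.093394) = 0.91083.
P = 2290 × 0.91083 = 2085.8 hPa.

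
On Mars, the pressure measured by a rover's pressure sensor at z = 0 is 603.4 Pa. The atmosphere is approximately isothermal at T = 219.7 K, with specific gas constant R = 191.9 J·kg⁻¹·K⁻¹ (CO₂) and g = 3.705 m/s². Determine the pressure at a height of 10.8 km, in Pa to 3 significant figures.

Scale height: H = RT/g = 191.9 × 219.7 / 3.705 = 11379 m.
Barometric formula: P = P₀ exp(−z/H).
z/H = 10800/11379 = 0.94912; exp(−0.94912) = 0.38708.
P = 603.4 × 0.38708 = 233.56 Pa.

P ≈ 234 Pa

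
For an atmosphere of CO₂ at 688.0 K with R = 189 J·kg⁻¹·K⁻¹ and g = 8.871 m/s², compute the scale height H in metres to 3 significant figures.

H ≈ 14700 m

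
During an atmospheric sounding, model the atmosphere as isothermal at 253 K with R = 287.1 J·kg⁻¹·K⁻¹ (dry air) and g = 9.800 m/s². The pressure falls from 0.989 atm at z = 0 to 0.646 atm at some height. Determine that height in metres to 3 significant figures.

z ≈ 3160 m

Scale height: H = RT/g = 287.1 × 253 / 9.800 = 7411.9 m.
Invert the barometric formula: z = H ln(P₀/P).
P₀/P = 0.989/0.646 = 1.5310; ln(1.5310) = 0.42592.
z = 7411.9 × 0.42592 = 3156.9 m.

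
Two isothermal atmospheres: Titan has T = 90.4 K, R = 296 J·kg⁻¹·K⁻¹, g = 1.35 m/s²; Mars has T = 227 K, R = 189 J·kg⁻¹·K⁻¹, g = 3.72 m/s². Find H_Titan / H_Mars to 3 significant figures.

H_Titan/H_Mars ≈ 1.72

H = RT/g for each body.
H_Titan = 296 × 90.4 / 1.35 = 19821 m.
H_Mars = 189 × 227 / 3.72 = 11533 m.
H_Titan/H_Mars = 19821/11533 = 1.7186.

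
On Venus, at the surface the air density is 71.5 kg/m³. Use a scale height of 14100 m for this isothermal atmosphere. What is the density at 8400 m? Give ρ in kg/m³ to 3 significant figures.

In an isothermal atmosphere, density decays like pressure: ρ = ρ₀ exp(−z/H).
z/H = 8400.0/14100 = 0.59574; exp(−0.59574) = 0.55115.
ρ = 71.5 × 0.55115 = 39.407 kg/m³.

ρ ≈ 39.4 kg/m³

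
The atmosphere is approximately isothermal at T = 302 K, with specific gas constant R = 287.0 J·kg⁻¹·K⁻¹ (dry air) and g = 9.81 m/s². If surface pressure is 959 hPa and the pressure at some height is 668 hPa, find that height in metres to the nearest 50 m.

Scale height: H = RT/g = 287.0 × 302 / 9.81 = 8835.3 m.
Invert the barometric formula: z = H ln(P₀/P).
P₀/P = 959/668 = 1.4356; ln(1.4356) = 0.36158.
z = 8835.3 × 0.36158 = 3194.7 m.

z ≈ 3200 m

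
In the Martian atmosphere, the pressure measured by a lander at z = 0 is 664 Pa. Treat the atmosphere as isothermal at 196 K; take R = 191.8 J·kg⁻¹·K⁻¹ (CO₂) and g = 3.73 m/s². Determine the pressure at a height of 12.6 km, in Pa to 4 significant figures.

P ≈ 190.2 Pa

Scale height: H = RT/g = 191.8 × 196 / 3.73 = 10078 m.
Barometric formula: P = P₀ exp(−z/H).
z/H = 12600/10078 = 1.2502; exp(−1.2502) = 0.28645.
P = 664 × 0.28645 = 190.20 Pa.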